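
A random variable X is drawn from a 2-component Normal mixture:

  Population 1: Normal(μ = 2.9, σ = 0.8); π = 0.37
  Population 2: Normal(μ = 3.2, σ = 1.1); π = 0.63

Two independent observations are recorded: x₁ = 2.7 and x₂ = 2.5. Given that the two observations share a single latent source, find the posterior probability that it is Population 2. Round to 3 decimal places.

0.437

Apply Bayes' rule: the posterior for each component is proportional to its prior times its likelihood at x.
Since both observations come from the same component, the likelihood for component k is f_k(x₁)·f_k(x₂).
  p_1 = [0.483335] × [0.440082] = 0.212707
  p_2 = [0.327079] × [0.296198] = 0.09688
Unnormalised posteriors:
  P(Z=1)·p_1 = 0.37 × 0.212707 = 0.0787016
  P(Z=2)·p_2 = 0.63 × 0.09688 = 0.0610344
Sum: 0.0787016 + 0.0610344 = 0.139736
So the posterior for Population 2 is 0.0610344 / 0.139736 ≈ 0.437.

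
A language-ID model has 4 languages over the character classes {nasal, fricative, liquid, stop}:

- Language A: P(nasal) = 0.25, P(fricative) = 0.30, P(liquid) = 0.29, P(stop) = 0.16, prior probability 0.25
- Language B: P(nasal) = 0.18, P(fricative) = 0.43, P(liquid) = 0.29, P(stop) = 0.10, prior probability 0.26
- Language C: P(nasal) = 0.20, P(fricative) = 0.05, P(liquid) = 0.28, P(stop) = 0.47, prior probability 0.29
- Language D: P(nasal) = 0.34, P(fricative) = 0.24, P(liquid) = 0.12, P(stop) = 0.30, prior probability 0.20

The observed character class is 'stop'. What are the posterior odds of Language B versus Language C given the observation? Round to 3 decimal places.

The posterior odds equal the prior odds times the likelihood ratio: (P(Z=i)/P(Z=j))·(f_i(x)/f_j(x)).
Component likelihoods at x = 'stop':
  f_A = P(stop | comp) = 0.16
  f_B = P(stop | comp) = 0.10
  f_C = P(stop | comp) = 0.47
  f_D = P(stop | comp) = 0.30
Odds = (0.26/0.29) × (0.1/0.47) = 0.896552 × 0.212766 ≈ 0.191

0.191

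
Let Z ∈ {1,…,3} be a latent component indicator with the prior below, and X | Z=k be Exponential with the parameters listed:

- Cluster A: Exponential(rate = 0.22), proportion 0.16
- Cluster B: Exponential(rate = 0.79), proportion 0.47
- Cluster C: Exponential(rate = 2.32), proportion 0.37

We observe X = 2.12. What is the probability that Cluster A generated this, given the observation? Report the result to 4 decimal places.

0.2255

By Bayes' theorem, P(k | x) = π_k f_k(x) / Σ_j π_j f_j(x).
Component likelihoods at x = 2.12:
  p_A = 0.22·e^(−0.22·2.12) = 0.22·e^(−0.4664) = 0.137996
  p_B = 0.79·e^(−0.79·2.12) = 0.79·e^(−1.6748) = 0.148003
  p_C = 2.32·e^(−2.32·2.12) = 2.32·e^(−4.9184) = 0.0169611
Unnormalised posteriors:
  π_A·p_A = 0.16 × 0.137996 = 0.0220794
  π_B·p_B = 0.47 × 0.148003 = 0.0695614
  π_C·p_C = 0.37 × 0.0169611 = 0.00627561
Normaliser: 0.0220794 + 0.0695614 + 0.00627561 = 0.0979165
So the posterior for Cluster A is 0.0220794 / 0.0979165 ≈ 0.2255.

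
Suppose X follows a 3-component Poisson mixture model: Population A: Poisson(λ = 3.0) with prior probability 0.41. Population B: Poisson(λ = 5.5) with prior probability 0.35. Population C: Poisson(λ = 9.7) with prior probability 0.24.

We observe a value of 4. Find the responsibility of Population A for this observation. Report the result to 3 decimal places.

0.535

Posterior ∝ prior × likelihood, so P(k | x) ∝ π_k f_k(x); normalise over all components.
Poisson probabilities:
  f_A = e^(−3.0)·3.0^4/4! = 0.168031
  f_B = e^(−5.5)·5.5^4/4! = 0.155819
  f_C = e^(−9.7)·9.7^4/4! = 0.0226058
Multiply by the mixture weights:
  π_A·f_A = 0.41 × 0.168031 = 0.0688929
  π_B·f_B = 0.35 × 0.155819 = 0.0545366
  π_C·f_C = 0.24 × 0.0226058 = 0.00542538
Normaliser: 0.0688929 + 0.0545366 + 0.00542538 = 0.128855
P(Population A | data) ≈ 0.535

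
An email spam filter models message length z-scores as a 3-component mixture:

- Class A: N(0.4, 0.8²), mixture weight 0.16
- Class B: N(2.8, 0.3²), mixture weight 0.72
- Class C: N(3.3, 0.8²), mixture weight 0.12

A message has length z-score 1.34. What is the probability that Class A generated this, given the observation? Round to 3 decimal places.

0.931

Apply Bayes' rule: the posterior for each component is proportional to its prior times its likelihood at x.
Evaluate each component's likelihood at the observed value:
  p_A = (1/(0.8·√(2π)))·exp(−(1.34−0.4)²/(2·0.8²)) = 0.498678·exp(-0.69031) = 0.250047
  p_B = (1/(0.3·√(2π)))·exp(−(1.34−2.8)²/(2·0.3²)) = 1.329808·exp(-11.84222) = 9.56703e-06
  p_C = (1/(0.8·√(2π)))·exp(−(1.34−3.3)²/(2·0.8²)) = 0.498678·exp(-3.00125) = 0.0247967
Unnormalised posteriors:
  P(Z=A)·p_A = 0.16 × 0.250047 = 0.0400075
  P(Z=B)·p_B = 0.72 × 9.56703e-06 = 6.88826e-06
  P(Z=C)·p_C = 0.12 × 0.0247967 = 0.0029756
Evidence: 0.0400075 + 6.88826e-06 + 0.0029756 = 0.04299
Responsibility of Class A: 0.0400075 / 0.04299 ≈ 0.931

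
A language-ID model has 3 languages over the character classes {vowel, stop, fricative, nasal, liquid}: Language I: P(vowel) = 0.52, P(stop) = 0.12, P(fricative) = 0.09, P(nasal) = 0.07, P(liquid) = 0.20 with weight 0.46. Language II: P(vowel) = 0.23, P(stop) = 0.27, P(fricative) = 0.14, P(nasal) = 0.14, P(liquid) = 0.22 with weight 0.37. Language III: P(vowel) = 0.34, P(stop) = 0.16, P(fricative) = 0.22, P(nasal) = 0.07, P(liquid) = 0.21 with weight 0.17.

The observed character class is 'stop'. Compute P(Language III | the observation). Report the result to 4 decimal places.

By Bayes' theorem, P(k | x) = π_k f_k(x) / Σ_j π_j f_j(x).
Categorical probabilities:
  f_I = 0.12
  f_II = 0.27
  f_III = 0.16
Prior × likelihood for each component:
  π_I·f_I = 0.46 × 0.12 = 0.0552
  π_II·f_II = 0.37 × 0.27 = 0.0999
  π_III·f_III = 0.17 × 0.16 = 0.0272
Denominator: 0.0552 + 0.0999 + 0.0272 = 0.1823
P(Language III | the observation) = 0.0272 / 0.1823 ≈ 0.1492

0.1492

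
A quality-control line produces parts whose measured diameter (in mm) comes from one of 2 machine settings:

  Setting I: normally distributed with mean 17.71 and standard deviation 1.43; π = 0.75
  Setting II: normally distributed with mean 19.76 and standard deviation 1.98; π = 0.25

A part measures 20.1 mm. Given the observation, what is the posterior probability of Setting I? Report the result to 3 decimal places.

0.511

Apply Bayes' rule: the posterior for each component is proportional to its prior times its likelihood at x.
Normal densities:
  p_I = (1/(1.43·√(2π)))·exp(−(20.1−17.71)²/(2·1.43²)) = 0.278981·exp(-1.39667) = 0.0690253
  p_II = (1/(1.98·√(2π)))·exp(−(20.1−19.76)²/(2·1.98²)) = 0.201486·exp(-0.01474) = 0.198537
Prior × likelihood for each component:
  π_I·p_I = 0.75 × 0.0690253 = 0.0517689
  π_II·p_II = 0.25 × 0.198537 = 0.0496343
Marginal: 0.0517689 + 0.0496343 = 0.101403
P(Setting I | data) ≈ 0.511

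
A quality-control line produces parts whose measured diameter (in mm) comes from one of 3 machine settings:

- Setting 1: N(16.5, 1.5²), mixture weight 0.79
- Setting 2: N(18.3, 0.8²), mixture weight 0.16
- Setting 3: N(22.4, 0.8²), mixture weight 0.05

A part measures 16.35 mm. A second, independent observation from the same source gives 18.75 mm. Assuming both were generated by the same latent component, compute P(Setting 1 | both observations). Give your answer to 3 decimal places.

The responsibility of component k is w_k f_k(x) divided by Σ_j w_j f_j(x).
Since both observations come from the same component, the likelihood for component k is f_k(x₁)·f_k(x₂).
  p_1 = [(1/(1.5·√(2π)))·exp(−(16.35−16.5)²/(2·1.5²)) = 0.265962·exp(-0.00500) = 0.264635] × [0.0863451] = 0.0228499
  p_2 = [(1/(0.8·√(2π)))·exp(−(16.35−18.3)²/(2·0.8²)) = 0.498678·exp(-2.97070) = 0.0255658] × [0.425709] = 0.0108836
  p_3 = [(1/(0.8·√(2π)))·exp(−(16.35−22.4)²/(2·0.8²)) = 0.498678·exp(-28.59570) = 1.90048e-13] × [1.5052e-05] = 2.86061e-18
Prior × likelihood for each component:
  w_1·p_1 = 0.79 × 0.0228499 = 0.0180514
  w_2·p_2 = 0.16 × 0.0108836 = 0.00174138
  w_3·p_3 = 0.05 × 2.86061e-18 = 1.43031e-19
Marginal: 0.0180514 + 0.00174138 + 1.43031e-19 = 0.0197928
So the posterior for Setting 1 is 0.0180514 / 0.0197928 ≈ 0.912.

0.912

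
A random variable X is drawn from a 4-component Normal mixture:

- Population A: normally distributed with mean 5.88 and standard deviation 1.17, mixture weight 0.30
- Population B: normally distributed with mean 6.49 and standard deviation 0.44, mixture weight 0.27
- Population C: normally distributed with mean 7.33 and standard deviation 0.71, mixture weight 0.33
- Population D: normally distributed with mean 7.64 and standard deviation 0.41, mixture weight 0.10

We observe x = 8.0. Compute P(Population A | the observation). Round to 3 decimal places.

By Bayes' theorem, P(k | x) = P(Z=k) f_k(x) / Σ_j P(Z=j) f_j(x).
Normal densities:
  f_A = (1/(1.17·√(2π)))·exp(−(8.0−5.88)²/(2·1.17²)) = 0.340976·exp(-1.64161) = 0.0660362
  f_B = (1/(0.44·√(2π)))·exp(−(8.0−6.49)²/(2·0.44²)) = 0.906687·exp(-5.88869) = 0.00251208
  f_C = (1/(0.71·√(2π)))·exp(−(8.0−7.33)²/(2·0.71²)) = 0.561891·exp(-0.44525) = 0.359983
  f_D = (1/(0.41·√(2π)))·exp(−(8.0−7.64)²/(2·0.41²)) = 0.973030·exp(-0.38548) = 0.661778
Unnormalised posteriors:
  P(Z=A)·f_A = 0.30 × 0.0660362 = 0.0198109
  P(Z=B)·f_B = 0.27 × 0.00251208 = 0.00067826
  P(Z=C)·f_C = 0.33 × 0.359983 = 0.118795
  P(Z=D)·f_D = 0.10 × 0.661778 = 0.0661778
Normaliser: 0.0198109 + 0.00067826 + 0.118795 + 0.0661778 = 0.205461
Responsibility of Population A: 0.0198109 / 0.205461 ≈ 0.096

0.096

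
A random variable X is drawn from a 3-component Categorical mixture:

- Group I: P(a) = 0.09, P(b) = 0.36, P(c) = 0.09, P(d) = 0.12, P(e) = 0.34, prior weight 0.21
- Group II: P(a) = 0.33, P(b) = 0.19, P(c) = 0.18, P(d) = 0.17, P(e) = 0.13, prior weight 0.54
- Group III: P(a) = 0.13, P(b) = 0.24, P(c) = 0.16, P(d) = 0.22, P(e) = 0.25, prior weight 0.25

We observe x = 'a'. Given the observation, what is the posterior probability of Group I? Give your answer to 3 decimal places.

0.082

P(component k | x) = π_k·f_k(x) / marginal(x), where marginal(x) = Σ_j π_j·f_j(x).
Component likelihoods at x = 'a':
  L_I = P(a | comp) = 0.09
  L_II = P(a | comp) = 0.33
  L_III = P(a | comp) = 0.13
Unnormalised posteriors:
  π_I·L_I = 0.21 × 0.09 = 0.0189
  π_II·L_II = 0.54 × 0.33 = 0.1782
  π_III·L_III = 0.25 × 0.13 = 0.0325
Denominator: 0.0189 + 0.1782 + 0.0325 = 0.2296
Responsibility of Group I: 0.0189 / 0.2296 ≈ 0.082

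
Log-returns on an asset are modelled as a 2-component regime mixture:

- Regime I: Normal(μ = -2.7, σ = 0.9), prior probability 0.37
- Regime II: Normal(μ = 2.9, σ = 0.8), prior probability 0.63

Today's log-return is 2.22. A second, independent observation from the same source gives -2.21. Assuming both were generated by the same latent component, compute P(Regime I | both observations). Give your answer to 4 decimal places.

0.9926

The responsibility of component k is π_k f_k(x) divided by Σ_j π_j f_j(x).
Since both observations come from the same component, the likelihood for component k is f_k(x₁)·f_k(x₂).
  f_I = [(1/(0.9·√(2π)))·exp(−(2.22−-2.7)²/(2·0.9²)) = 0.443269·exp(-14.94222) = 1.43662e-07] × [0.382209] = 5.4909e-08
  f_II = [(1/(0.8·√(2π)))·exp(−(2.22−2.9)²/(2·0.8²)) = 0.498678·exp(-0.36125) = 0.347481] × [6.88936e-10] = 2.39392e-10
Multiply by the mixture weights:
  π_I·f_I = 0.37 × 5.4909e-08 = 2.03163e-08
  π_II·f_II = 0.63 × 2.39392e-10 = 1.50817e-10
Sum: 2.03163e-08 + 1.50817e-10 = 2.04672e-08
P(Regime I | x₁, x₂) = 2.03163e-08 / 2.04672e-08 ≈ 0.9926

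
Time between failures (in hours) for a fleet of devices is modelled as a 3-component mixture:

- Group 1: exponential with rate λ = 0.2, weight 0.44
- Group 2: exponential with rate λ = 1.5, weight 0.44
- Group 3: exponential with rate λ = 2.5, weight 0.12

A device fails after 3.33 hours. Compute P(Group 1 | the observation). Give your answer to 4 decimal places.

P(component k | x) = w_k·f_k(x) / marginal(x), where marginal(x) = Σ_j w_j·f_j(x).
Evaluate each component's likelihood at the observed value:
  L_1 = 0.2·e^(−0.2·3.33) = 0.2·e^(−0.6660) = 0.102752
  L_2 = 1.5·e^(−1.5·3.33) = 1.5·e^(−4.9950) = 0.0101576
  L_3 = 2.5·e^(−2.5·3.33) = 2.5·e^(−8.3250) = 0.000605952
Multiply by the mixture weights:
  w_1·L_1 = 0.44 × 0.102752 = 0.0452108
  w_2·L_2 = 0.44 × 0.0101576 = 0.00446934
  w_3·L_3 = 0.12 × 0.000605952 = 7.27143e-05
Normaliser: 0.0452108 + 0.00446934 + 7.27143e-05 = 0.0497529
Responsibility of Group 1: 0.0452108 / 0.0497529 ≈ 0.9087

0.9087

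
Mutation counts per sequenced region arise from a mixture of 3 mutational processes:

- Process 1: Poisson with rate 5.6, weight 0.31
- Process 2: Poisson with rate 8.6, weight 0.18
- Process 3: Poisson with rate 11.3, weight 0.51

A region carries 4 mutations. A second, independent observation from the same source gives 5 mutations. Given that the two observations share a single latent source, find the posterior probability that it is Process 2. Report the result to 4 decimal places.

0.0634

By Bayes' theorem, P(k | x) = w_k f_k(x) / Σ_j w_j f_j(x).
Since both observations come from the same component, the likelihood for component k is f_k(x₁)·f_k(x₂).
  f_1 = [e^(−5.6)·5.6^4/4! = 0.151528] × [0.169711] = 0.0257159
  f_2 = [e^(−8.6)·8.6^4/4! = 0.0419614] × [0.0721736] = 0.00302851
  f_3 = [e^(−11.3)·11.3^4/4! = 0.00840572] × [0.0189969] = 0.000159683
Unnormalised posteriors:
  w_1·f_1 = 0.31 × 0.0257159 = 0.00797193
  w_2·f_2 = 0.18 × 0.00302851 = 0.000545131
  w_3·f_3 = 0.51 × 0.000159683 = 8.14382e-05
Marginal: 0.00797193 + 0.000545131 + 8.14382e-05 = 0.0085985
P(Process 2 | data) = 0.000545131 / 0.0085985 ≈ 0.0634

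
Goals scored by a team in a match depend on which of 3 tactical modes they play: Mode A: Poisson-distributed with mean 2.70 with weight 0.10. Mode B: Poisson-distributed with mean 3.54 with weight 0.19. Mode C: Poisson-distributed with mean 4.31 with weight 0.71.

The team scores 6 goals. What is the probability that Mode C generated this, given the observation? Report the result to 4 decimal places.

0.8197

By Bayes' theorem, P(k | x) = π_k f_k(x) / Σ_j π_j f_j(x).
Poisson probabilities:
  f_A = e^(−2.70)·2.70^6/6! = 0.0361622
  f_B = e^(−3.54)·3.54^6/6! = 0.0793021
  f_C = e^(−4.31)·4.31^6/6! = 0.119597
Multiply by the mixture weights:
  π_A·f_A = 0.10 × 0.0361622 = 0.00361622
  π_B·f_B = 0.19 × 0.0793021 = 0.0150674
  π_C·f_C = 0.71 × 0.119597 = 0.0849142
Denominator: 0.00361622 + 0.0150674 + 0.0849142 = 0.103598
Responsibility of Mode C: 0.0849142 / 0.103598 ≈ 0.8197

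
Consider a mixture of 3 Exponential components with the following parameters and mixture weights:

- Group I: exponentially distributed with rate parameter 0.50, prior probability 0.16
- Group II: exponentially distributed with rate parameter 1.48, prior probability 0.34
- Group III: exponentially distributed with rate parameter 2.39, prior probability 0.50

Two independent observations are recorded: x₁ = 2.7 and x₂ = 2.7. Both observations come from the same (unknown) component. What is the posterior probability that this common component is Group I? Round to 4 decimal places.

P(component k | x) = π_k·f_k(x) / marginal(x), where marginal(x) = Σ_j π_j·f_j(x).
Since both observations come from the same component, the likelihood for component k is f_k(x₁)·f_k(x₂).
  p_I = [0.12962] × [0.12962] = 0.0168014
  p_II = [0.0272158] × [0.0272158] = 0.000740699
  p_III = [0.00376613] × [0.00376613] = 1.41838e-05
Unnormalised posteriors:
  π_I·p_I = 0.16 × 0.0168014 = 0.00268822
  π_II·p_II = 0.34 × 0.000740699 = 0.000251838
  π_III·p_III = 0.50 × 1.41838e-05 = 7.09188e-06
Evidence: 0.00268822 + 0.000251838 + 7.09188e-06 = 0.00294715
So the posterior for Group I is 0.00268822 / 0.00294715 ≈ 0.9121.

0.9121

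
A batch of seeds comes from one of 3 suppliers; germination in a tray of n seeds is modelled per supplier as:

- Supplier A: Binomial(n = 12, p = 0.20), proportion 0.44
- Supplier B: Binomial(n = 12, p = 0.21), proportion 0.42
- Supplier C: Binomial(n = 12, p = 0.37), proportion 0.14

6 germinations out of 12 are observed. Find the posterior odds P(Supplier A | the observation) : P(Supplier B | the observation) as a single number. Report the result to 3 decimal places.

Only the two components matter; the odds are (π_i f_i(x)) / (π_j f_j(x)).
Binomial probabilities:
  L_A = C(12,6)·0.20^6·0.80^6 = 924·6.4e-05·0.262144 = 0.0155021
  L_B = C(12,6)·0.21^6·0.79^6 = 924·8.57661e-05·0.243087 = 0.0192642
  L_C = C(12,6)·0.37^6·0.63^6 = 924·0.00256573·0.0625235 = 0.148226
Posterior odds = (π_A·L_A) / (π_B·L_B) = (0.44·0.0155021) / (0.42·0.0192642) = 0.00682094 / 0.00809095 ≈ 0.843

0.843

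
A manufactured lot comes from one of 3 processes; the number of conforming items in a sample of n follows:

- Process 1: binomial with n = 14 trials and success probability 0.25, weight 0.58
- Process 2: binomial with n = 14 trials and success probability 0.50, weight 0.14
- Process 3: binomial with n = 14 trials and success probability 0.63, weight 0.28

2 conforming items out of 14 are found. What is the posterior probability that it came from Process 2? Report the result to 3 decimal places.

By Bayes' theorem, P(k | x) = π_k f_k(x) / Σ_j π_j f_j(x).
Binomial probabilities:
  L_1 = 0.180159
  L_2 = 0.0055542
  L_3 = 0.000237762
Multiply by the mixture weights:
  π_1·L_1 = 0.58 × 0.180159 = 0.104492
  π_2·L_2 = 0.14 × 0.0055542 = 0.000777588
  π_3·L_3 = 0.28 × 0.000237762 = 6.65735e-05
Evidence: 0.104492 + 0.000777588 + 6.65735e-05 = 0.105337
So the posterior for Process 2 is 0.000777588 / 0.105337 ≈ 0.007.

0.007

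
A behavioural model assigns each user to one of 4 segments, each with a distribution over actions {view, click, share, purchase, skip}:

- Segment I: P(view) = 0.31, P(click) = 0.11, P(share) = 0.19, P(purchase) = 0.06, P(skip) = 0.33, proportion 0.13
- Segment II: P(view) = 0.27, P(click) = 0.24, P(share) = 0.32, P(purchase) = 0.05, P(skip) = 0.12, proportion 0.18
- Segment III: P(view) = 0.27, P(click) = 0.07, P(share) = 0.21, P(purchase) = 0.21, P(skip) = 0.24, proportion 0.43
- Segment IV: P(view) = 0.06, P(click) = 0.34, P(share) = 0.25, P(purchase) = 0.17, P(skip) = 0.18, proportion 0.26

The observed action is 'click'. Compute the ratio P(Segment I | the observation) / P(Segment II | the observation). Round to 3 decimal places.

Since P(k|x) ∝ P(Z=k) f_k(x), the posterior odds are P(Z=i) f_i(x) / (P(Z=j) f_j(x)).
Categorical probabilities:
  f_I = P(click | comp) = 0.11
  f_II = P(click | comp) = 0.24
  f_III = P(click | comp) = 0.07
  f_IV = P(click | comp) = 0.34
0.0143 / 0.0432 ≈ 0.331

0.331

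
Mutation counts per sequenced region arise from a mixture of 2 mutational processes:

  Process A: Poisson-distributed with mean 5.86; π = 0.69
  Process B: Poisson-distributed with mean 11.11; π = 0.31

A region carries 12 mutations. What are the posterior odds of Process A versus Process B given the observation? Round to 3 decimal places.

Only the two components matter; the odds are (P(Z=i) f_i(x)) / (P(Z=j) f_j(x)).
Evaluate each component's likelihood at the observed value:
  f_A = e^(−5.86)·5.86^12/12! = 0.00976043
  f_B = e^(−11.11)·11.11^12/12! = 0.110464
Odds = (0.69/0.31) × (0.00976043/0.110464) = 2.22581 × 0.0883586 ≈ 0.197

0.197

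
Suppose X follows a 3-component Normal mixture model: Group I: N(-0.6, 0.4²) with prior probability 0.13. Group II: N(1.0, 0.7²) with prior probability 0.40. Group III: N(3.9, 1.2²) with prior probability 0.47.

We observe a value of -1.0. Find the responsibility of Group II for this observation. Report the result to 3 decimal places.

0.047

By Bayes' theorem, P(k | x) = π_k f_k(x) / Σ_j π_j f_j(x).
Component likelihoods at x = -1.0:
  L_I = 0.604927
  L_II = 0.00962014
  L_III = 7.96343e-05
Multiply by the mixture weights:
  π_I·L_I = 0.13 × 0.604927 = 0.0786405
  π_II·L_II = 0.40 × 0.00962014 = 0.00384806
  π_III·L_III = 0.47 × 7.96343e-05 = 3.74281e-05
Denominator: 0.0786405 + 0.00384806 + 3.74281e-05 = 0.082526
P(Group II | x) ≈ 0.047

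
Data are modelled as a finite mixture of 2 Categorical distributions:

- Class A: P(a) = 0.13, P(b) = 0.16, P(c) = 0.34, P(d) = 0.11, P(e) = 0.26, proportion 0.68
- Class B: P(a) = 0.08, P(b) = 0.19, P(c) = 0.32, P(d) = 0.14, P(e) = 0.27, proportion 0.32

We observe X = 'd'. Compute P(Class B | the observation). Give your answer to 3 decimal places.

Posterior ∝ prior × likelihood, so P(k | x) ∝ w_k f_k(x); normalise over all components.
Component likelihoods at x = 'd':
  f_A = 0.11
  f_B = 0.14
Unnormalised posteriors:
  w_A·f_A = 0.68 × 0.11 = 0.0748
  w_B·f_B = 0.32 × 0.14 = 0.0448
Marginal: 0.0748 + 0.0448 = 0.1196
Responsibility of Class B: 0.0448 / 0.1196 ≈ 0.375

0.375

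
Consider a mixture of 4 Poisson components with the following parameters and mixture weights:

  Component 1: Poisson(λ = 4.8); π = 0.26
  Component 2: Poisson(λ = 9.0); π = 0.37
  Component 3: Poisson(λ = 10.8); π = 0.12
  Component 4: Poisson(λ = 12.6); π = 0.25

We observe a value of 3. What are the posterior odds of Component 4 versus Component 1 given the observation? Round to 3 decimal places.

0.007

The posterior odds equal the prior odds times the likelihood ratio: (P(Z=i)/P(Z=j))·(f_i(x)/f_j(x)).
Evaluate each component's likelihood at the observed value:
  f_1 = 0.151691
  f_2 = 0.0149943
  f_3 = 0.00428292
  f_4 = 0.00112422
Odds = (0.25/0.26) × (0.00112422/0.151691) = 0.961538 × 0.00741124 ≈ 0.007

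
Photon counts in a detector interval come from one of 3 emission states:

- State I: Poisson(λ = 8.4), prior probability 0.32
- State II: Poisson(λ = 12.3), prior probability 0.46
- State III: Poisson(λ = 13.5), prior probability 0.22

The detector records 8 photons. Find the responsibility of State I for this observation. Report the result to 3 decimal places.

P(component k | x) = π_k·f_k(x) / marginal(x), where marginal(x) = Σ_j π_j·f_j(x).
Evaluate each component's likelihood at the observed value:
  p_I = 0.138242
  p_II = 0.0591423
  p_III = 0.0375123
Prior × likelihood for each component:
  π_I·p_I = 0.32 × 0.138242 = 0.0442375
  π_II·p_II = 0.46 × 0.0591423 = 0.0272055
  π_III·p_III = 0.22 × 0.0375123 = 0.00825271
Sum: 0.0442375 + 0.0272055 + 0.00825271 = 0.0796956
Responsibility of State I: 0.0442375 / 0.0796956 ≈ 0.555

0.555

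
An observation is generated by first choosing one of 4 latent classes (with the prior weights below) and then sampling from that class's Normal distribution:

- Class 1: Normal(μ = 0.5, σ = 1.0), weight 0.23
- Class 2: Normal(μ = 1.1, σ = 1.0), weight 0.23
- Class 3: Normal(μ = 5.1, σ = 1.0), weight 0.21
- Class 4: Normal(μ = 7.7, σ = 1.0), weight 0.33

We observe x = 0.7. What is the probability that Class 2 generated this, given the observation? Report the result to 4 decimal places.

The responsibility of component k is P(Z=k) f_k(x) divided by Σ_j P(Z=j) f_j(x).
Component likelihoods at x = 0.7:
  p_1 = 0.391043
  p_2 = 0.36827
  p_3 = 2.49425e-05
  p_4 = 9.13472e-12
Prior × likelihood for each component:
  P(Z=1)·p_1 = 0.23 × 0.391043 = 0.0899398
  P(Z=2)·p_2 = 0.23 × 0.36827 = 0.0847021
  P(Z=3)·p_3 = 0.21 × 2.49425e-05 = 5.23792e-06
  P(Z=4)·p_4 = 0.33 × 9.13472e-12 = 3.01446e-12
Normaliser: 0.0899398 + 0.0847021 + 5.23792e-06 + 3.01446e-12 = 0.174647
P(Class 2 | the observation) ≈ 0.4850

0.4850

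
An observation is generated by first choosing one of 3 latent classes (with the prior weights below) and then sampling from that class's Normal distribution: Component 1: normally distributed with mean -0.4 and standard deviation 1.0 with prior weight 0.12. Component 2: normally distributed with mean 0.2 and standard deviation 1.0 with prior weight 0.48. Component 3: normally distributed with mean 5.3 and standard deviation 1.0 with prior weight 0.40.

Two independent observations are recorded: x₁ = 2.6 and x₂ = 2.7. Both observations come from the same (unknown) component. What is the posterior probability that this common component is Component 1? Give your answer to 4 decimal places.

Posterior ∝ prior × likelihood, so P(k | x) ∝ P(Z=k) f_k(x); normalise over all components.
Since both observations come from the same component, the likelihood for component k is f_k(x₁)·f_k(x₂).
  p_1 = [(1/(1.0·√(2π)))·exp(−(2.6−-0.4)²/(2·1.0²)) = 0.398942·exp(-4.50000) = 0.00443185] × [0.00326682] = 1.4478e-05
  p_2 = [(1/(1.0·√(2π)))·exp(−(2.6−0.2)²/(2·1.0²)) = 0.398942·exp(-2.88000) = 0.0223945] × [0.0175283] = 0.000392538
  p_3 = [(1/(1.0·√(2π)))·exp(−(2.6−5.3)²/(2·1.0²)) = 0.398942·exp(-3.64500) = 0.0104209] × [0.013583] = 0.000141547
Unnormalised posteriors:
  P(Z=1)·p_1 = 0.12 × 1.4478e-05 = 1.73737e-06
  P(Z=2)·p_2 = 0.48 × 0.000392538 = 0.000188418
  P(Z=3)·p_3 = 0.40 × 0.000141547 = 5.66189e-05
Sum: 1.73737e-06 + 0.000188418 + 5.66189e-05 = 0.000246775
Responsibility of Component 1: 1.73737e-06 / 0.000246775 ≈ 0.0070

0.0070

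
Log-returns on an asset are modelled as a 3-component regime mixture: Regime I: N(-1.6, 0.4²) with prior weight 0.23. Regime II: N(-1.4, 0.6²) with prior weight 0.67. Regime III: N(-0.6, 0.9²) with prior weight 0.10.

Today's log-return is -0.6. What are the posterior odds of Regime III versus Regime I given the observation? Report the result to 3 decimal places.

4.398

Posterior odds = (P(Z=i) f_i(x)) / (P(Z=j) f_j(x)); the normalising sum cancels.
Normal densities:
  f_I = 0.0438208
  f_II = 0.27335
  f_III = 0.443269
Odds = (0.10/0.23) × (0.443269/0.0438208) = 0.434783 × 10.1155 ≈ 4.398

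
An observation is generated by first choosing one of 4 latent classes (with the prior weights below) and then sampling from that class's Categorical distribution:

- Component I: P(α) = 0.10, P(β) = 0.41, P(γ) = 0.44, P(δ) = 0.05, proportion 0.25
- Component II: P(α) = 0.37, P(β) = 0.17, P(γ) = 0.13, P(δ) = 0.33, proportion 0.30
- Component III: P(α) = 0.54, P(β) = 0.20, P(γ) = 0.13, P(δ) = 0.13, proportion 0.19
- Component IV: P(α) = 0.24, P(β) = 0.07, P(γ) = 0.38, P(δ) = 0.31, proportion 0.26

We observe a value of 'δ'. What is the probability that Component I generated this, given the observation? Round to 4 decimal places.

0.0577

The responsibility of component k is π_k f_k(x) divided by Σ_j π_j f_j(x).
Categorical probabilities:
  f_I = P(δ | comp) = 0.05
  f_II = P(δ | comp) = 0.33
  f_III = P(δ | comp) = 0.13
  f_IV = P(δ | comp) = 0.31
Multiply by the mixture weights:
  π_I·f_I = 0.25 × 0.05 = 0.0125
  π_II·f_II = 0.30 × 0.33 = 0.099
  π_III·f_III = 0.19 × 0.13 = 0.0247
  π_IV·f_IV = 0.26 × 0.31 = 0.0806
Sum: 0.0125 + 0.099 + 0.0247 + 0.0806 = 0.2168
P(Component I | x) = 0.0125 / 0.2168 ≈ 0.0577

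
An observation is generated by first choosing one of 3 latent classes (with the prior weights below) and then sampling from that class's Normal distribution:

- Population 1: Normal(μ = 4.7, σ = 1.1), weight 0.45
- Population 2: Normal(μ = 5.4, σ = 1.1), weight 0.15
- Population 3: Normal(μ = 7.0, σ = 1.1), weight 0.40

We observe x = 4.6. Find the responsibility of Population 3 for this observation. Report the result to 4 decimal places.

0.0617

Apply Bayes' rule: the posterior for each component is proportional to its prior times its likelihood at x.
Component likelihoods at x = 4.6:
  p_1 = 0.361179
  p_2 = 0.278396
  p_3 = 0.0335602
Prior × likelihood for each component:
  w_1·p_1 = 0.45 × 0.361179 = 0.162531
  w_2·p_2 = 0.15 × 0.278396 = 0.0417594
  w_3·p_3 = 0.40 × 0.0335602 = 0.0134241
Denominator: 0.162531 + 0.0417594 + 0.0134241 = 0.217714
P(Population 3 | 4.6) = 0.0134241 / 0.217714 ≈ 0.0617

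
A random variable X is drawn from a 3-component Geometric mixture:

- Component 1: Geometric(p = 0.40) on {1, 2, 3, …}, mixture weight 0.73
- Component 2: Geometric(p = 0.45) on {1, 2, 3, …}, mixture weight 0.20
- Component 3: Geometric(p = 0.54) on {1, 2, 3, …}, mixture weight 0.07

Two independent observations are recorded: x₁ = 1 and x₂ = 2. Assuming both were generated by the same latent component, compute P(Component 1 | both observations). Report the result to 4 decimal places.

0.6888

Posterior ∝ prior × likelihood, so P(k | x) ∝ w_k f_k(x); normalise over all components.
Since both observations come from the same component, the likelihood for component k is f_k(x₁)·f_k(x₂).
  L_1 = [0.40·(1−0.40)^0 = 0.40·1 = 0.4] × [0.24] = 0.096
  L_2 = [0.45·(1−0.45)^0 = 0.45·1 = 0.45] × [0.2475] = 0.111375
  L_3 = [0.54·(1−0.54)^0 = 0.54·1 = 0.54] × [0.2484] = 0.134136
Multiply by the mixture weights:
  w_1·L_1 = 0.73 × 0.096 = 0.07008
  w_2·L_2 = 0.20 × 0.111375 = 0.022275
  w_3·L_3 = 0.07 × 0.134136 = 0.00938952
Marginal: 0.07008 + 0.022275 + 0.00938952 = 0.101745
Responsibility of Component 1: 0.07008 / 0.101745 ≈ 0.6888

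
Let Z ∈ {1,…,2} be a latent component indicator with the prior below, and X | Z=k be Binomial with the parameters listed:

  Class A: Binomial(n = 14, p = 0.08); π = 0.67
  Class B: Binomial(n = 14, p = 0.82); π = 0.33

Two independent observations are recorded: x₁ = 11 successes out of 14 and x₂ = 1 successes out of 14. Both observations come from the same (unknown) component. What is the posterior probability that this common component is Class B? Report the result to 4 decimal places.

Posterior ∝ prior × likelihood, so P(k | x) ∝ π_k f_k(x); normalise over all components.
Since both observations come from the same component, the likelihood for component k is f_k(x₁)·f_k(x₂).
  L_A = [2.43475e-10] × [0.378843] = 9.2239e-11
  L_B = [0.239261] × [2.39048e-09] = 5.71947e-10
Unnormalised posteriors:
  π_A·L_A = 0.67 × 9.2239e-11 = 6.18001e-11
  π_B·L_B = 0.33 × 5.71947e-10 = 1.88742e-10
Evidence: 6.18001e-11 + 1.88742e-10 = 2.50543e-10
P(Class B | x₁,x₂) ≈ 0.7533

0.7533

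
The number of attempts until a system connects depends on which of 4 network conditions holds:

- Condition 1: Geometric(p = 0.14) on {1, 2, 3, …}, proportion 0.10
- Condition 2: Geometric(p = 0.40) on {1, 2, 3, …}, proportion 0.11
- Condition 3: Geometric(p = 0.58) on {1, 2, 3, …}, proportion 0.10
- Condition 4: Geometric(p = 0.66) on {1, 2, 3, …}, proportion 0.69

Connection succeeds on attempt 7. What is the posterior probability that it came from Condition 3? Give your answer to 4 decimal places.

0.0364

The responsibility of component k is π_k f_k(x) divided by Σ_j π_j f_j(x).
Evaluate each component's likelihood at the observed value:
  f_1 = 0.14·(1−0.14)^6 = 0.14·0.404567 = 0.0566394
  f_2 = 0.40·(1−0.40)^6 = 0.40·0.046656 = 0.0186624
  f_3 = 0.58·(1−0.58)^6 = 0.58·0.00548903 = 0.00318364
  f_4 = 0.66·(1−0.66)^6 = 0.66·0.0015448 = 0.00101957
Weight by the priors:
  π_1·f_1 = 0.10 × 0.0566394 = 0.00566394
  π_2·f_2 = 0.11 × 0.0186624 = 0.00205286
  π_3·f_3 = 0.10 × 0.00318364 = 0.000318364
  π_4·f_4 = 0.69 × 0.00101957 = 0.000703504
Denominator: 0.00566394 + 0.00205286 + 0.000318364 + 0.000703504 = 0.00873867
P(Condition 3 | x) ≈ 0.0364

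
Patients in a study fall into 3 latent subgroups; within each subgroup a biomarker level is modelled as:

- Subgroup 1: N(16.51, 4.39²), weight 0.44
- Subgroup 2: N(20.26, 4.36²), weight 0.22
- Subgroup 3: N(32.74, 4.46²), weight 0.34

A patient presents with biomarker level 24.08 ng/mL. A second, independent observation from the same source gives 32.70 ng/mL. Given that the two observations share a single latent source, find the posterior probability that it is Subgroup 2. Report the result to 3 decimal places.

0.049

By Bayes' theorem, P(k | x) = w_k f_k(x) / Σ_j w_j f_j(x).
Since both observations come from the same component, the likelihood for component k is f_k(x₁)·f_k(x₂).
  f_1 = [0.0205478] × [0.000101174] = 2.0789e-06
  f_2 = [0.0623353] × [0.00156195] = 9.73649e-05
  f_3 = [0.0135795] × [0.0894453] = 0.00121462
Unnormalised posteriors:
  w_1·f_1 = 0.44 × 2.0789e-06 = 9.14717e-07
  w_2·f_2 = 0.22 × 9.73649e-05 = 2.14203e-05
  w_3·f_3 = 0.34 × 0.00121462 = 0.000412972
Evidence: 9.14717e-07 + 2.14203e-05 + 0.000412972 = 0.000435307
So the posterior for Subgroup 2 is 2.14203e-05 / 0.000435307 ≈ 0.049.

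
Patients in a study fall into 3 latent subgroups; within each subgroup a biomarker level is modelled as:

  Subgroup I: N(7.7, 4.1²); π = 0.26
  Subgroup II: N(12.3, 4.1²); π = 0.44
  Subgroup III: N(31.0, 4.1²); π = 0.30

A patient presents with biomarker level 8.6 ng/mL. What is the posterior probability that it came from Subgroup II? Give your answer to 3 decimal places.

0.536

By Bayes' theorem, P(k | x) = π_k f_k(x) / Σ_j π_j f_j(x).
Evaluate each component's likelihood at the observed value:
  p_I = (1/(4.1·√(2π)))·exp(−(8.6−7.7)²/(2·4.1²)) = 0.097303·exp(-0.02409) = 0.0949867
  p_II = (1/(4.1·√(2π)))·exp(−(8.6−12.3)²/(2·4.1²)) = 0.097303·exp(-0.40720) = 0.0647563
  p_III = (1/(4.1·√(2π)))·exp(−(8.6−31.0)²/(2·4.1²)) = 0.097303·exp(-14.92445) = 3.21011e-08
Prior × likelihood for each component:
  π_I·p_I = 0.26 × 0.0949867 = 0.0246965
  π_II·p_II = 0.44 × 0.0647563 = 0.0284928
  π_III·p_III = 0.30 × 3.21011e-08 = 9.63033e-09
Normaliser: 0.0246965 + 0.0284928 + 9.63033e-09 = 0.0531893
So the posterior for Subgroup II is 0.0284928 / 0.0531893 ≈ 0.536.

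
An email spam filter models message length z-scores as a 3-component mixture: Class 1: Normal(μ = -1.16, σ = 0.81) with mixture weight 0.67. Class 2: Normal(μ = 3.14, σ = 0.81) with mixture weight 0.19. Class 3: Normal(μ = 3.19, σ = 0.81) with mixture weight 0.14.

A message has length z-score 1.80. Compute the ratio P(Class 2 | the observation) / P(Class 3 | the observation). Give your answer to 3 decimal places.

Only the two components matter; the odds are (π_i f_i(x)) / (π_j f_j(x)).
Evaluate each component's likelihood at the observed value:
  f_1 = 0.000620337
  f_2 = 0.125355
  f_3 = 0.11297
0.0238174 / 0.0158158 ≈ 1.506

1.506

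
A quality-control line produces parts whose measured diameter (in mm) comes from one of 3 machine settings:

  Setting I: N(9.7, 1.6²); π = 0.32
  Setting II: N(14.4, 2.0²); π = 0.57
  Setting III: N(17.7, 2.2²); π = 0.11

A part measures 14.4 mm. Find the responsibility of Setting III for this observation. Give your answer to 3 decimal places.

P(component k | x) = P(Z=k)·f_k(x) / marginal(x), where marginal(x) = Σ_j P(Z=j)·f_j(x).
Evaluate each component's likelihood at the observed value:
  p_I = (1/(1.6·√(2π)))·exp(−(14.4−9.7)²/(2·1.6²)) = 0.249339·exp(-4.31445) = 0.00333462
  p_II = (1/(2.0·√(2π)))·exp(−(14.4−14.4)²/(2·2.0²)) = 0.199471·exp(-0.00000) = 0.199471
  p_III = (1/(2.2·√(2π)))·exp(−(14.4−17.7)²/(2·2.2²)) = 0.181337·exp(-1.12500) = 0.0588716
Weight by the priors:
  P(Z=I)·p_I = 0.32 × 0.00333462 = 0.00106708
  P(Z=II)·p_II = 0.57 × 0.199471 = 0.113699
  P(Z=III)·p_III = 0.11 × 0.0588716 = 0.00647588
Sum: 0.00106708 + 0.113699 + 0.00647588 = 0.121242
Responsibility of Setting III: 0.00647588 / 0.121242 ≈ 0.053

0.053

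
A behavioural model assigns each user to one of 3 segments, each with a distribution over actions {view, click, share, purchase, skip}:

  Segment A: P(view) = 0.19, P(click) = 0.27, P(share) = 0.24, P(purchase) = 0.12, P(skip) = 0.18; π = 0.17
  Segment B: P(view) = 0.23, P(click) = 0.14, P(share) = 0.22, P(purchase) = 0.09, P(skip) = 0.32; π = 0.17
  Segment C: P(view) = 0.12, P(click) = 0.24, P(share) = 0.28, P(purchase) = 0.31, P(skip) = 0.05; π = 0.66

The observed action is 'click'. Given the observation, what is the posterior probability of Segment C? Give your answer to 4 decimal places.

0.6944

By Bayes' theorem, P(k | x) = P(Z=k) f_k(x) / Σ_j P(Z=j) f_j(x).
Categorical probabilities:
  p_A = P(click | comp) = 0.27
  p_B = P(click | comp) = 0.14
  p_C = P(click | comp) = 0.24
Multiply by the mixture weights:
  P(Z=A)·p_A = 0.17 × 0.27 = 0.0459
  P(Z=B)·p_B = 0.17 × 0.14 = 0.0238
  P(Z=C)·p_C = 0.66 × 0.24 = 0.1584
Evidence: 0.0459 + 0.0238 + 0.1584 = 0.2281
So the posterior for Segment C is 0.1584 / 0.2281 ≈ 0.6944.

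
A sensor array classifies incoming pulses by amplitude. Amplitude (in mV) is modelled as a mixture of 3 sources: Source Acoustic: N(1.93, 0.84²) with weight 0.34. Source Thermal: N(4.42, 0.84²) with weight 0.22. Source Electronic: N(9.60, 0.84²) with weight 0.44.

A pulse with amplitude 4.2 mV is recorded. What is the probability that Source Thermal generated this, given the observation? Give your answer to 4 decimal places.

0.9601

Posterior ∝ prior × likelihood, so P(k | x) ∝ w_k f_k(x); normalise over all components.
Evaluate each component's likelihood at the observed value:
  f_Acoustic = 0.0123263
  f_Thermal = 0.458919
  f_Electronic = 5.043e-10
Prior × likelihood for each component:
  w_Acoustic·f_Acoustic = 0.34 × 0.0123263 = 0.00419096
  w_Thermal·f_Thermal = 0.22 × 0.458919 = 0.100962
  w_Electronic·f_Electronic = 0.44 × 5.043e-10 = 2.21892e-10
Marginal: 0.00419096 + 0.100962 + 2.21892e-10 = 0.105153
P(Source Thermal | the observation) ≈ 0.9601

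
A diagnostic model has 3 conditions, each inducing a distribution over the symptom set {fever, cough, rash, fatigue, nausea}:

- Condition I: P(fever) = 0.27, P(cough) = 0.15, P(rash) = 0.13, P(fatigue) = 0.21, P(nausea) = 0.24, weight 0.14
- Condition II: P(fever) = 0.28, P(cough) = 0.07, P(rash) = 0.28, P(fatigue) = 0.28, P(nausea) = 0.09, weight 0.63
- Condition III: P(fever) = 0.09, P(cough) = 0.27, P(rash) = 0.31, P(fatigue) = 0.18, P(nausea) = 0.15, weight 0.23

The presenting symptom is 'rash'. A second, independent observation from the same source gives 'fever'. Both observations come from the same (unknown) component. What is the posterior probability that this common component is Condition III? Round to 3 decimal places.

By Bayes' theorem, P(k | x) = P(Z=k) f_k(x) / Σ_j P(Z=j) f_j(x).
Since both observations come from the same component, the likelihood for component k is f_k(x₁)·f_k(x₂).
  L_I = [0.13] × [0.27] = 0.0351
  L_II = [0.28] × [0.28] = 0.0784
  L_III = [0.31] × [0.09] = 0.0279
Weight by the priors:
  P(Z=I)·L_I = 0.14 × 0.0351 = 0.004914
  P(Z=II)·L_II = 0.63 × 0.0784 = 0.049392
  P(Z=III)·L_III = 0.23 × 0.0279 = 0.006417
Marginal: 0.004914 + 0.049392 + 0.006417 = 0.060723
Responsibility of Condition III: 0.006417 / 0.060723 ≈ 0.106

0.106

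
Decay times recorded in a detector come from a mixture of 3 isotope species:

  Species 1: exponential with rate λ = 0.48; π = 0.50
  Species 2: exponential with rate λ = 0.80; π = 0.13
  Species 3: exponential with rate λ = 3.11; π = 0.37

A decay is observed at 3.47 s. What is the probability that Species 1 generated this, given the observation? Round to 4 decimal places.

0.8747

P(component k | x) = π_k·f_k(x) / marginal(x), where marginal(x) = Σ_j π_j·f_j(x).
Exponential densities:
  L_1 = 0.48·e^(−0.48·3.47) = 0.48·e^(−1.6656) = 0.090757
  L_2 = 0.80·e^(−0.80·3.47) = 0.80·e^(−2.7760) = 0.0498297
  L_3 = 3.11·e^(−3.11·3.47) = 3.11·e^(−10.7917) = 6.39712e-05
Weight by the priors:
  π_1·L_1 = 0.50 × 0.090757 = 0.0453785
  π_2·L_2 = 0.13 × 0.0498297 = 0.00647786
  π_3·L_3 = 0.37 × 6.39712e-05 = 2.36694e-05
Sum: 0.0453785 + 0.00647786 + 2.36694e-05 = 0.0518801
So the posterior for Species 1 is 0.0453785 / 0.0518801 ≈ 0.8747.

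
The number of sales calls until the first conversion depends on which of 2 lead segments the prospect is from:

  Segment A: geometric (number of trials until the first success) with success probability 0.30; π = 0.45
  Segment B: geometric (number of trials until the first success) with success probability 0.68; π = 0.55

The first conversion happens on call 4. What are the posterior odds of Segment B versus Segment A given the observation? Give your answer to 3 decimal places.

0.265

The posterior odds equal the prior odds times the likelihood ratio: (π_i/π_j)·(f_i(x)/f_j(x)).
Component likelihoods at x = 4:
  p_A = 0.30·(1−0.30)^3 = 0.30·0.343 = 0.1029
  p_B = 0.68·(1−0.68)^3 = 0.68·0.032768 = 0.0222822
Posterior odds = (π_B·p_B) / (π_A·p_A) = (0.55·0.0222822) / (0.45·0.1029) = 0.0122552 / 0.046305 ≈ 0.265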